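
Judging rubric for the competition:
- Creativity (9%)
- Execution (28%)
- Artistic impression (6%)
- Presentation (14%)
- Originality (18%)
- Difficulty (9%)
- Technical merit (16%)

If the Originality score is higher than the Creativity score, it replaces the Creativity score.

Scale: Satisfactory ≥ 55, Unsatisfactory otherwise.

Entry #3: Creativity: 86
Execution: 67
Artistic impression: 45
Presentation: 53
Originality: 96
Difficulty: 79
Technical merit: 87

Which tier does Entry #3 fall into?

Originality (96) > Creativity (86), so Creativity counts as 96.
Weighted total:
  Creativity 96 × 0.09 = 8.64
  Execution 67 × 0.28 = 18.76
  Artistic impression 45 × 0.06 = 2.7
  Presentation 53 × 0.14 = 7.42
  Originality 96 × 0.18 = 17.28
  Difficulty 79 × 0.09 = 7.11
  Technical merit 87 × 0.16 = 13.92
Sum = 75.83
75.83 ≥ 55 → Satisfactory

Satisfactory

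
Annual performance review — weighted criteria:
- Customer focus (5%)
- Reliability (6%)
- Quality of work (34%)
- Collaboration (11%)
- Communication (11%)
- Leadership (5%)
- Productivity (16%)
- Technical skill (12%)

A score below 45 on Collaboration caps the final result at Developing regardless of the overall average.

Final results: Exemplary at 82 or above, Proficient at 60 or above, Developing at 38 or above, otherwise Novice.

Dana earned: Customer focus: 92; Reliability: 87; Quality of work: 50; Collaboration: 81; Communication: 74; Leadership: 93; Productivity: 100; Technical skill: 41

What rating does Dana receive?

Proficient

Collaboration score 81 ≥ 45: minimum met.
Weighted total:
  Customer focus 92 × 0.05 = 4.6
  Reliability 87 × 0.06 = 5.22
  Quality of work 50 × 0.34 = 17
  Collaboration 81 × 0.11 = 8.91
  Communication 74 × 0.11 = 8.14
  Leadership 93 × 0.05 = 4.65
  Productivity 100 × 0.16 = 16
  Technical skill 41 × 0.12 = 4.92
Sum = 69.44
69.44 is ≥ 60 and < 82 → Proficient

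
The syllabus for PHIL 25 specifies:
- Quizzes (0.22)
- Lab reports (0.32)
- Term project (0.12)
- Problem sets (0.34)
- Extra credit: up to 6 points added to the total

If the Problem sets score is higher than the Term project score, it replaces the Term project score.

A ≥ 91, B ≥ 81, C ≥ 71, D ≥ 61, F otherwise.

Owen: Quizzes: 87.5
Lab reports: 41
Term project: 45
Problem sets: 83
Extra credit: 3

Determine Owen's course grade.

Problem sets (83) > Term project (45), so Term project counts as 83.
Weighted total:
  Quizzes 87.5 × 0.22 = 19.25
  Lab reports 41 × 0.32 = 13.12
  Term project 83 × 0.12 = 9.96
  Problem sets 83 × 0.34 = 28.22
Sum = 70.55
Extra credit: 70.55 + 3 = 73.55
73.55 is ≥ 71 and < 81 → C

C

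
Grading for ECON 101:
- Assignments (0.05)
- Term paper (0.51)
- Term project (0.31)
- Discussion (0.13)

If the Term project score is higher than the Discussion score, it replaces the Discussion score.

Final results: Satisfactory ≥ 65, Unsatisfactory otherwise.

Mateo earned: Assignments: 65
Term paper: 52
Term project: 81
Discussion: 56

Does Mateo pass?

Term project (81) > Discussion (56), so Discussion counts as 81.
Weighted total:
  Assignments 65 × 0.05 = 3.25
  Term paper 52 × 0.51 = 26.52
  Term project 81 × 0.31 = 25.11
  Discussion 81 × 0.13 = 10.53
Sum = 65.41
65.41 ≥ 65 → Satisfactory

Satisfactory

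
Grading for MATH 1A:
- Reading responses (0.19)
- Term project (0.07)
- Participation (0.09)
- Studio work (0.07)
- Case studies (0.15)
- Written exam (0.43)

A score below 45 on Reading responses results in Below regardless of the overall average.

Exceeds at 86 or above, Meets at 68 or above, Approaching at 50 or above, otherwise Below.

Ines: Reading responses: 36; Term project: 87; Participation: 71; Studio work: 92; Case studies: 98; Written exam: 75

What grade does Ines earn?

Below

Reading responses score 36 < 45: minimum not met.
Weighted total:
  Reading responses 36 × 0.19 = 6.84
  Term project 87 × 0.07 = 6.09
  Participation 71 × 0.09 = 6.39
  Studio work 92 × 0.07 = 6.44
  Case studies 98 × 0.15 = 14.7
  Written exam 75 × 0.43 = 32.25
Sum = 72.71
Because the Reading responses minimum was not met, the result is Below.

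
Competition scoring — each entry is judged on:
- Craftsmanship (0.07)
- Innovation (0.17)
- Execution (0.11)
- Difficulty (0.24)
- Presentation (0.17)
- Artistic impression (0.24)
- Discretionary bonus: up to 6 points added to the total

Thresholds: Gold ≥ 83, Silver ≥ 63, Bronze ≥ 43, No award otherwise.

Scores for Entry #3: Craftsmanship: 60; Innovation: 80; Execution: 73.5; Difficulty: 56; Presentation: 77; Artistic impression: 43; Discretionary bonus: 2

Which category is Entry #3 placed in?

Silver

Weighted total:
  Craftsmanship 60 × 0.07 = 4.2
  Innovation 80 × 0.17 = 13.6
  Execution 73.5 × 0.11 = 8.085
  Difficulty 56 × 0.24 = 13.44
  Presentation 77 × 0.17 = 13.09
  Artistic impression 43 × 0.24 = 10.32
Sum = 62.735
Discretionary bonus: 62.735 + 2 = 64.735
64.735 is ≥ 63 and < 83 → Silver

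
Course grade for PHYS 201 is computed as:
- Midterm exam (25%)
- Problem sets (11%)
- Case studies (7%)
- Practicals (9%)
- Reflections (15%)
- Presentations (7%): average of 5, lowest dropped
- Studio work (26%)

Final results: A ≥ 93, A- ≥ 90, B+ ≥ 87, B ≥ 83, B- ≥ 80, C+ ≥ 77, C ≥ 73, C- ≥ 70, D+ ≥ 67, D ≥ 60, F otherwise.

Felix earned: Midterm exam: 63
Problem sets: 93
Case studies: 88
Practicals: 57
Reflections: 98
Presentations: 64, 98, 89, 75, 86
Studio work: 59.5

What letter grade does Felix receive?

Presentations: drop 64 → average of remaining 4 = 348/4 = 87
Weighted total:
  Midterm exam 63 × 0.25 = 15.75
  Problem sets 93 × 0.11 = 10.23
  Case studies 88 × 0.07 = 6.16
  Practicals 57 × 0.09 = 5.13
  Reflections 98 × 0.15 = 14.7
  Presentations 87 × 0.07 = 6.09
  Studio work 59.5 × 0.26 = 15.47
Sum = 73.53
73.53 is ≥ 73 and < 77 → C

C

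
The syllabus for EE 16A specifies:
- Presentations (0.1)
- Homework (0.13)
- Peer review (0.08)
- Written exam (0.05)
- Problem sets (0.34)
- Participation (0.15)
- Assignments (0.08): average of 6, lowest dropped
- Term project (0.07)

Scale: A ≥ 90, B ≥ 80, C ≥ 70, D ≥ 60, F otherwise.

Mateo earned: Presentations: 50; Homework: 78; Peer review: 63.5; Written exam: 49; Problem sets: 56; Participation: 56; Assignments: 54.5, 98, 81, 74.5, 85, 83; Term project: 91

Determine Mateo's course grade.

Assignments: drop 54.5 → average of remaining 5 = 421.5/5 = 84.3
Weighted total:
  Presentations 50 × 0.1 = 5
  Homework 78 × 0.13 = 10.14
  Peer review 63.5 × 0.08 = 5.08
  Written exam 49 × 0.05 = 2.45
  Problem sets 56 × 0.34 = 19.04
  Participation 56 × 0.15 = 8.4
  Assignments 84.3 × 0.08 = 6.744
  Term project 91 × 0.07 = 6.37
Sum = 63.224
63.224 is ≥ 60 and < 70 → D

D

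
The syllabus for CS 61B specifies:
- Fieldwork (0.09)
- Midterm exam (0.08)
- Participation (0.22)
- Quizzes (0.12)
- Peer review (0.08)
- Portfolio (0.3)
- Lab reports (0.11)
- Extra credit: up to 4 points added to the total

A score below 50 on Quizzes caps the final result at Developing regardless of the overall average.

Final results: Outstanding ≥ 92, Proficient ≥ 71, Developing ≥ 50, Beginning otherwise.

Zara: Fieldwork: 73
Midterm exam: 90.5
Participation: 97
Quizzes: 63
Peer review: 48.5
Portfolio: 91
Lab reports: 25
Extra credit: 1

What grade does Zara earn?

Quizzes score 63 ≥ 50: minimum met.
Weighted total:
  Fieldwork 73 × 0.09 = 6.57
  Midterm exam 90.5 × 0.08 = 7.24
  Participation 97 × 0.22 = 21.34
  Quizzes 63 × 0.12 = 7.56
  Peer review 48.5 × 0.08 = 3.88
  Portfolio 91 × 0.3 = 27.3
  Lab reports 25 × 0.11 = 2.75
Sum = 76.64
Extra credit: 76.64 + 1 = 77.64
77.64 is ≥ 71 and < 92 → Proficient

Proficient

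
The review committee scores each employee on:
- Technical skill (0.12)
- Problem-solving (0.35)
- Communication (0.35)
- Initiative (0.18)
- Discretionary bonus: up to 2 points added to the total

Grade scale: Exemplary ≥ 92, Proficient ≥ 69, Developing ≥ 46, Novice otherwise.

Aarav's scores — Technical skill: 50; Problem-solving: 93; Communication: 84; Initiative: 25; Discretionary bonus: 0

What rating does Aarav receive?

Proficient

Weighted total:
  Technical skill 50 × 0.12 = 6
  Problem-solving 93 × 0.35 = 32.55
  Communication 84 × 0.35 = 29.4
  Initiative 25 × 0.18 = 4.5
Sum = 72.45
Discretionary bonus: 72.45 + 0 = 72.45
72.45 is ≥ 69 and < 92 → Proficient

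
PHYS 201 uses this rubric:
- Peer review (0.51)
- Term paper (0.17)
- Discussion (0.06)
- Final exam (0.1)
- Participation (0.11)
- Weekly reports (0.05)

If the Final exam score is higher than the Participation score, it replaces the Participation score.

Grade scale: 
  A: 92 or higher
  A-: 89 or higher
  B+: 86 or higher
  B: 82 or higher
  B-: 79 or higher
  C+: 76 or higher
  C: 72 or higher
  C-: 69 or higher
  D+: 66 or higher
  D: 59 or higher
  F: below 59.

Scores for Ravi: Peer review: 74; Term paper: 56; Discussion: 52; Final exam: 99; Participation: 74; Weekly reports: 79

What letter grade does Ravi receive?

Final exam (99) > Participation (74), so Participation counts as 99.
Weighted total:
  Peer review 74 × 0.51 = 37.74
  Term paper 56 × 0.17 = 9.52
  Discussion 52 × 0.06 = 3.12
  Final exam 99 × 0.1 = 9.9
  Participation 99 × 0.11 = 10.89
  Weekly reports 79 × 0.05 = 3.95
Sum = 75.12
75.12 is ≥ 72 and < 76 → C

C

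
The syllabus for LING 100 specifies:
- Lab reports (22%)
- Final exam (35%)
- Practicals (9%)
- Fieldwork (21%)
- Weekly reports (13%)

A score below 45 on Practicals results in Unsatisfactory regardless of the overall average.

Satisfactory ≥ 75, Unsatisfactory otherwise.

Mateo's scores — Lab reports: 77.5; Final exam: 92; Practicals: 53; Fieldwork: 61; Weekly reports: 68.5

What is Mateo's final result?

Practicals score 53 ≥ 45: minimum met.
Weighted total:
  Lab reports 77.5 × 0.22 = 17.05
  Final exam 92 × 0.35 = 32.2
  Practicals 53 × 0.09 = 4.77
  Fieldwork 61 × 0.21 = 12.81
  Weekly reports 68.5 × 0.13 = 8.905
Sum = 75.735
75.735 ≥ 75 → Satisfactory

Satisfactory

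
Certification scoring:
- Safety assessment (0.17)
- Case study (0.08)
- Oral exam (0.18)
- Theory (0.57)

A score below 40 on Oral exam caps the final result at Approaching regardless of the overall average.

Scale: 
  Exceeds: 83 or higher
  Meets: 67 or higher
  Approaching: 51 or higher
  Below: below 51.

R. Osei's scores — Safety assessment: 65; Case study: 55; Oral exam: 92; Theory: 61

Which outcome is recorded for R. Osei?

Approaching

Oral exam score 92 ≥ 40: minimum met.
Weighted total:
  Safety assessment 65 × 0.17 = 11.05
  Case study 55 × 0.08 = 4.4
  Oral exam 92 × 0.18 = 16.56
  Theory 61 × 0.57 = 34.77
Sum = 66.78
66.78 is ≥ 51 and < 67 → Approaching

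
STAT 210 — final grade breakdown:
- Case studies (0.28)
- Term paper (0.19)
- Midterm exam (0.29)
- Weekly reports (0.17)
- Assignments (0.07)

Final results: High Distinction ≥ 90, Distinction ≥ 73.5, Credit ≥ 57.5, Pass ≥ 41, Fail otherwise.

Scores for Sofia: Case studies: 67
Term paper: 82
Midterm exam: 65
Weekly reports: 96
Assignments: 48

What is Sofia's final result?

Credit

Weighted total:
  Case studies 67 × 0.28 = 18.76
  Term paper 82 × 0.19 = 15.58
  Midterm exam 65 × 0.29 = 18.85
  Weekly reports 96 × 0.17 = 16.32
  Assignments 48 × 0.07 = 3.36
Sum = 72.87
72.87 is ≥ 57.5 and < 73.5 → Credit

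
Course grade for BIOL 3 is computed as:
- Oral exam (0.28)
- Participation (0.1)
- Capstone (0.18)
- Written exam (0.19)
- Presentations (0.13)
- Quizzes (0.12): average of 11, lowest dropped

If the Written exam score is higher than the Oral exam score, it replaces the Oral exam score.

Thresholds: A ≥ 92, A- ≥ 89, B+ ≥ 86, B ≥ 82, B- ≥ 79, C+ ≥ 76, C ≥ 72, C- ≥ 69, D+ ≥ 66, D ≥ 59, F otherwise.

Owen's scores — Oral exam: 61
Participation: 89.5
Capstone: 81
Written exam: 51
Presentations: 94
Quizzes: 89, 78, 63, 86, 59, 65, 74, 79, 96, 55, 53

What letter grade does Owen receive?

Quizzes: drop 53 → average of remaining 10 = 744/10 = 74.4
Written exam (51) ≤ Oral exam (61), so Oral exam stays at 61.
Weighted total:
  Oral exam 61 × 0.28 = 17.08
  Participation 89.5 × 0.1 = 8.95
  Capstone 81 × 0.18 = 14.58
  Written exam 51 × 0.19 = 9.69
  Presentations 94 × 0.13 = 12.22
  Quizzes 74.4 × 0.12 = 8.928
Sum = 71.448
71.448 is ≥ 69 and < 72 → C-

C-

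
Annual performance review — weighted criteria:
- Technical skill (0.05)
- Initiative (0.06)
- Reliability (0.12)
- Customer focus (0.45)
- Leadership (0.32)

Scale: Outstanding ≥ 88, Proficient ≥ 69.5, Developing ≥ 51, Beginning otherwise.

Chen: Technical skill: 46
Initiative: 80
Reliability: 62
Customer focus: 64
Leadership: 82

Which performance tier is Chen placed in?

Weighted total:
  Technical skill 46 × 0.05 = 2.3
  Initiative 80 × 0.06 = 4.8
  Reliability 62 × 0.12 = 7.44
  Customer focus 64 × 0.45 = 28.8
  Leadership 82 × 0.32 = 26.24
Sum = 69.58
69.58 is ≥ 69.5 and < 88 → Proficient

Proficient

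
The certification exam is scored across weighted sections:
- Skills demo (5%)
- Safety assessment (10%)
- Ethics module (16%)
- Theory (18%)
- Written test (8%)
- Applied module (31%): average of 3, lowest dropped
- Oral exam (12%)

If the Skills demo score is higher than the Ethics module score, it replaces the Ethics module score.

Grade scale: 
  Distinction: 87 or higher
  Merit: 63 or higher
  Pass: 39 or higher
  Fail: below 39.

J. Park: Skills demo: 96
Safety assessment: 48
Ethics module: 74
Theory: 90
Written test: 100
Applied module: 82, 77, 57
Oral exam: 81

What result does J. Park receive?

Applied module: drop 57 → average of remaining 2 = 159/2 = 79.5
Skills demo (96) > Ethics module (74), so Ethics module counts as 96.
Weighted total:
  Skills demo 96 × 0.05 = 4.8
  Safety assessment 48 × 0.1 = 4.8
  Ethics module 96 × 0.16 = 15.36
  Theory 90 × 0.18 = 16.2
  Written test 100 × 0.08 = 8
  Applied module 79.5 × 0.31 = 24.645
  Oral exam 81 × 0.12 = 9.72
Sum = 83.525
83.525 is ≥ 63 and < 87 → Merit

Merit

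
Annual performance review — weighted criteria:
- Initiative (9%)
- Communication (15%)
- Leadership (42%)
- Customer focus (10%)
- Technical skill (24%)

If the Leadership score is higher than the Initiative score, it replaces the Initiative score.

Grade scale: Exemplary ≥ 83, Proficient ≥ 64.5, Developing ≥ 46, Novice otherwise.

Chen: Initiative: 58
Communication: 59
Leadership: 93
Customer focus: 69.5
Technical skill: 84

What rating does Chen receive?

Exemplary

Leadership (93) > Initiative (58), so Initiative counts as 93.
Weighted total:
  Initiative 93 × 0.09 = 8.37
  Communication 59 × 0.15 = 8.85
  Leadership 93 × 0.42 = 39.06
  Customer focus 69.5 × 0.1 = 6.95
  Technical skill 84 × 0.24 = 20.16
Sum = 83.39
83.39 ≥ 83 → Exemplary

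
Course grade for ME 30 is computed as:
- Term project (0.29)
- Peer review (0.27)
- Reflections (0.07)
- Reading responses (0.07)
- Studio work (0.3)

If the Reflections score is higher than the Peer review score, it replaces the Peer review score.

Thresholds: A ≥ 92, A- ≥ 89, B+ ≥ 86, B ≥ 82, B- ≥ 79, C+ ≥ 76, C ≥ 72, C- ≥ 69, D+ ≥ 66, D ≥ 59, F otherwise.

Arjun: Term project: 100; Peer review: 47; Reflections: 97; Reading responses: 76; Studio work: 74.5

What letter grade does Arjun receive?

A-

Reflections (97) > Peer review (47), so Peer review counts as 97.
Weighted total:
  Term project 100 × 0.29 = 29
  Peer review 97 × 0.27 = 26.19
  Reflections 97 × 0.07 = 6.79
  Reading responses 76 × 0.07 = 5.32
  Studio work 74.5 × 0.3 = 22.35
Sum = 89.65
89.65 is ≥ 89 and < 92 → A-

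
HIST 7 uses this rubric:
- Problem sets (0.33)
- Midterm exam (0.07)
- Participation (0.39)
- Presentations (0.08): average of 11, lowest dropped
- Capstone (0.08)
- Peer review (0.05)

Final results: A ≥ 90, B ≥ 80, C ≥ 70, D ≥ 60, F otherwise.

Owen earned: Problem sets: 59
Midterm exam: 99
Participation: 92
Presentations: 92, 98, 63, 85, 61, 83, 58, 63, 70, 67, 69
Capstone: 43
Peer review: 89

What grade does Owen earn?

C

Presentations: drop 58 → average of remaining 10 = 751/10 = 75.1
Weighted total:
  Problem sets 59 × 0.33 = 19.47
  Midterm exam 99 × 0.07 = 6.93
  Participation 92 × 0.39 = 35.88
  Presentations 75.1 × 0.08 = 6.008
  Capstone 43 × 0.08 = 3.44
  Peer review 89 × 0.05 = 4.45
Sum = 76.178
76.178 is ≥ 70 and < 80 → C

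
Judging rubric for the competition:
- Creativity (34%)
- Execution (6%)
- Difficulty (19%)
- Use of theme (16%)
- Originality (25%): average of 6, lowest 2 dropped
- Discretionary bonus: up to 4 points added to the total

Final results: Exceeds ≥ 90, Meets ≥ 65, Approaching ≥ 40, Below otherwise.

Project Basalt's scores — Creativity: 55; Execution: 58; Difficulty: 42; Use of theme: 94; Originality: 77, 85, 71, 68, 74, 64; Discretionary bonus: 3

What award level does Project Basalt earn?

Meets

Originality: drop 64, 68 → average of remaining 4 = 307/4 = 76.75
Weighted total:
  Creativity 55 × 0.34 = 18.7
  Execution 58 × 0.06 = 3.48
  Difficulty 42 × 0.19 = 7.98
  Use of theme 94 × 0.16 = 15.04
  Originality 76.75 × 0.25 = 19.1875
Sum = 64.3875
Discretionary bonus: 64.3875 + 3 = 67.3875
67.3875 is ≥ 65 and < 90 → Meets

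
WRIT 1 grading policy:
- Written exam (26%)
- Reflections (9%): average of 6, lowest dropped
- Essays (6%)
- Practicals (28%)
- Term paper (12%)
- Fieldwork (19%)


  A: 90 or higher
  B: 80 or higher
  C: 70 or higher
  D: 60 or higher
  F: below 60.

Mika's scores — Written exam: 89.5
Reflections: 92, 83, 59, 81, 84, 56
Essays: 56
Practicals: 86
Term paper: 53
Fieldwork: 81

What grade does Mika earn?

Reflections: drop 56 → average of remaining 5 = 399/5 = 79.8
Weighted total:
  Written exam 89.5 × 0.26 = 23.27
  Reflections 79.8 × 0.09 = 7.182
  Essays 56 × 0.06 = 3.36
  Practicals 86 × 0.28 = 24.08
  Term paper 53 × 0.12 = 6.36
  Fieldwork 81 × 0.19 = 15.39
Sum = 79.642
79.642 is ≥ 70 and < 80 → C

C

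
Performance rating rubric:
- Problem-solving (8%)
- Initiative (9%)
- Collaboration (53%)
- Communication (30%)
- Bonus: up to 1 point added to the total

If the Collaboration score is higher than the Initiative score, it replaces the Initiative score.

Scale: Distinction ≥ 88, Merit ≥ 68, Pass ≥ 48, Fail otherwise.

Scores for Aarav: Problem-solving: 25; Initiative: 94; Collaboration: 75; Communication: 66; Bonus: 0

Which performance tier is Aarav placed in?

Merit

Collaboration (75) ≤ Initiative (94), so Initiative stays at 94.
Weighted total:
  Problem-solving 25 × 0.08 = 2
  Initiative 94 × 0.09 = 8.46
  Collaboration 75 × 0.53 = 39.75
  Communication 66 × 0.3 = 19.8
Sum = 70.01
Bonus: 70.01 + 0 = 70.01
70.01 is ≥ 68 and < 88 → Merit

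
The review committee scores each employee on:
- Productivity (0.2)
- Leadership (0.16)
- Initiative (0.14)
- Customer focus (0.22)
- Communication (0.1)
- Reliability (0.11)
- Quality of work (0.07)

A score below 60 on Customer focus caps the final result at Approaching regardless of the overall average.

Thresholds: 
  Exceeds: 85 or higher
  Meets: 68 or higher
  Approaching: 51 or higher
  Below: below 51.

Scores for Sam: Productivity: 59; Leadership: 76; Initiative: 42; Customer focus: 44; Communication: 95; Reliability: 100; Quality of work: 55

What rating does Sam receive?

Approaching

Customer focus score 44 < 60: minimum not met.
Weighted total:
  Productivity 59 × 0.2 = 11.8
  Leadership 76 × 0.16 = 12.16
  Initiative 42 × 0.14 = 5.88
  Customer focus 44 × 0.22 = 9.68
  Communication 95 × 0.1 = 9.5
  Reliability 100 × 0.11 = 11
  Quality of work 55 × 0.07 = 3.85
Sum = 63.87
63.87 would be Approaching; cap at Approaching applies → Approaching.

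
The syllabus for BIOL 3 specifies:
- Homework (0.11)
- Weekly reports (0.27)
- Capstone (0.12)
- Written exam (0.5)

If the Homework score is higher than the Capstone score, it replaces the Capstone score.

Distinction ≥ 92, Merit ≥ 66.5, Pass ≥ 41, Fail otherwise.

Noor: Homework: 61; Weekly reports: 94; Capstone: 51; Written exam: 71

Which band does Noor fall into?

Homework (61) > Capstone (51), so Capstone counts as 61.
Weighted total:
  Homework 61 × 0.11 = 6.71
  Weekly reports 94 × 0.27 = 25.38
  Capstone 61 × 0.12 = 7.32
  Written exam 71 × 0.5 = 35.5
Sum = 74.91
74.91 is ≥ 66.5 and < 92 → Merit

Merit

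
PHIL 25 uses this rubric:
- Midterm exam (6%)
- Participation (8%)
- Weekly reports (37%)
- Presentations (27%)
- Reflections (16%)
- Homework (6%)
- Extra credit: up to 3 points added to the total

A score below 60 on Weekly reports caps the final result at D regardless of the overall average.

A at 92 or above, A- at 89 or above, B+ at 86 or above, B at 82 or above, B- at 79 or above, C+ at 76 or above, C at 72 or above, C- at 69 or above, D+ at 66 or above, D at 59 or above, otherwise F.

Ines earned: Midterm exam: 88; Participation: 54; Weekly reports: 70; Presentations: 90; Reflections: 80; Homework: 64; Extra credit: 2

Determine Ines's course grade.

Weekly reports score 70 ≥ 60: minimum met.
Weighted total:
  Midterm exam 88 × 0.06 = 5.28
  Participation 54 × 0.08 = 4.32
  Weekly reports 70 × 0.37 = 25.9
  Presentations 90 × 0.27 = 24.3
  Reflections 80 × 0.16 = 12.8
  Homework 64 × 0.06 = 3.84
Sum = 76.44
Extra credit: 76.44 + 2 = 78.44
78.44 is ≥ 76 and < 79 → C+

C+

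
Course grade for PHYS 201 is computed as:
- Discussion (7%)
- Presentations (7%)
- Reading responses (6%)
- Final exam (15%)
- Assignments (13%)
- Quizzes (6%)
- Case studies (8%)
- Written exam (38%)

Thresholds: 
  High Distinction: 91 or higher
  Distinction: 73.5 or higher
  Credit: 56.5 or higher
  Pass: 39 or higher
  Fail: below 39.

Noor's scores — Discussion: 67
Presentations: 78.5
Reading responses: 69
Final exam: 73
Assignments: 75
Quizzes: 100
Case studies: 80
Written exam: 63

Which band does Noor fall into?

Credit

Weighted total:
  Discussion 67 × 0.07 = 4.69
  Presentations 78.5 × 0.07 = 5.495
  Reading responses 69 × 0.06 = 4.14
  Final exam 73 × 0.15 = 10.95
  Assignments 75 × 0.13 = 9.75
  Quizzes 100 × 0.06 = 6
  Case studies 80 × 0.08 = 6.4
  Written exam 63 × 0.38 = 23.94
Sum = 71.365
71.365 is ≥ 56.5 and < 73.5 → Credit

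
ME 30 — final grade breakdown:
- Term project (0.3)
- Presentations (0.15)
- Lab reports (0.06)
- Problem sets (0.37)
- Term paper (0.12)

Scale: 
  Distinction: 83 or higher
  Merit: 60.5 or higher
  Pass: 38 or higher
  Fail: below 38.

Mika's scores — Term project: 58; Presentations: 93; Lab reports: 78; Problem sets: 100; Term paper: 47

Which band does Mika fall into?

Weighted total:
  Term project 58 × 0.3 = 17.4
  Presentations 93 × 0.15 = 13.95
  Lab reports 78 × 0.06 = 4.68
  Problem sets 100 × 0.37 = 37
  Term paper 47 × 0.12 = 5.64
Sum = 78.67
78.67 is ≥ 60.5 and < 83 → Merit

Merit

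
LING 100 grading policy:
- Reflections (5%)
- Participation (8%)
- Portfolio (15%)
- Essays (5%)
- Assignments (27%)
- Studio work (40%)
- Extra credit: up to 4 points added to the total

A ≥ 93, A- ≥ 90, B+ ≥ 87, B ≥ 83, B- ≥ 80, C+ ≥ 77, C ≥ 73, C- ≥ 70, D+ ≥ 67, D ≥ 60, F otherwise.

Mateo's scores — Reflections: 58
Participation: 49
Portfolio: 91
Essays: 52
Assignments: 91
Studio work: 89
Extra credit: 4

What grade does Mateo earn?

Weighted total:
  Reflections 58 × 0.05 = 2.9
  Participation 49 × 0.08 = 3.92
  Portfolio 91 × 0.15 = 13.65
  Essays 52 × 0.05 = 2.6
  Assignments 91 × 0.27 = 24.57
  Studio work 89 × 0.4 = 35.6
Sum = 83.24
Extra credit: 83.24 + 4 = 87.24
87.24 is ≥ 87 and < 90 → B+

B+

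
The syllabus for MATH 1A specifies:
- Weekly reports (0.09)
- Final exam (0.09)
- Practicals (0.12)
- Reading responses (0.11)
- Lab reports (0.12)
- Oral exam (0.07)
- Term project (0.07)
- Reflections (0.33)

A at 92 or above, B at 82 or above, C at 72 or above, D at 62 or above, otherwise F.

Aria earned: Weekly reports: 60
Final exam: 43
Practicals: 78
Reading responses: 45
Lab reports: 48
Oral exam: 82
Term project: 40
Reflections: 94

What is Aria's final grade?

Weighted total:
  Weekly reports 60 × 0.09 = 5.4
  Final exam 43 × 0.09 = 3.87
  Practicals 78 × 0.12 = 9.36
  Reading responses 45 × 0.11 = 4.95
  Lab reports 48 × 0.12 = 5.76
  Oral exam 82 × 0.07 = 5.74
  Term project 40 × 0.07 = 2.8
  Reflections 94 × 0.33 = 31.02
Sum = 68.9
68.9 is ≥ 62 and < 72 → D

D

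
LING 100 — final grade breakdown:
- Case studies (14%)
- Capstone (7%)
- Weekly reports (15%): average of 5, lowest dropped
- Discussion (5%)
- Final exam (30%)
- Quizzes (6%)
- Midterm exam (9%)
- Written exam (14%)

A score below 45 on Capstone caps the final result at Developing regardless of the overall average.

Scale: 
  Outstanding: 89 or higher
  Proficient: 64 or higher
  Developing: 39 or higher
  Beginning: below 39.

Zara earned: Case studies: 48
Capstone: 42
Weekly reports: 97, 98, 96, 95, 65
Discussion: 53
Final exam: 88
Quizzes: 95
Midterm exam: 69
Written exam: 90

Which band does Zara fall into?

Weekly reports: drop 65 → average of remaining 4 = 386/4 = 96.5
Capstone score 42 < 45: minimum not met.
Weighted total:
  Case studies 48 × 0.14 = 6.72
  Capstone 42 × 0.07 = 2.94
  Weekly reports 96.5 × 0.15 = 14.475
  Discussion 53 × 0.05 = 2.65
  Final exam 88 × 0.3 = 26.4
  Quizzes 95 × 0.06 = 5.7
  Midterm exam 69 × 0.09 = 6.21
  Written exam 90 × 0.14 = 12.6
Sum = 77.695
77.695 would be Proficient; cap at Developing applies → Developing.

Developing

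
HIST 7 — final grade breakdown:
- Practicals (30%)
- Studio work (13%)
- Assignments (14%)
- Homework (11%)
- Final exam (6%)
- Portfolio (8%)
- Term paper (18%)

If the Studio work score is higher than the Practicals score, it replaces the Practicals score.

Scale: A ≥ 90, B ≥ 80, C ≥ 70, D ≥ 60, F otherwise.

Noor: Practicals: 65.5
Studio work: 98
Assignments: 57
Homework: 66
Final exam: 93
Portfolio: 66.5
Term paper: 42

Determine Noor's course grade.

C

Studio work (98) > Practicals (65.5), so Practicals counts as 98.
Weighted total:
  Practicals 98 × 0.3 = 29.4
  Studio work 98 × 0.13 = 12.74
  Assignments 57 × 0.14 = 7.98
  Homework 66 × 0.11 = 7.26
  Final exam 93 × 0.06 = 5.58
  Portfolio 66.5 × 0.08 = 5.32
  Term paper 42 × 0.18 = 7.56
Sum = 75.84
75.84 is ≥ 70 and < 80 → C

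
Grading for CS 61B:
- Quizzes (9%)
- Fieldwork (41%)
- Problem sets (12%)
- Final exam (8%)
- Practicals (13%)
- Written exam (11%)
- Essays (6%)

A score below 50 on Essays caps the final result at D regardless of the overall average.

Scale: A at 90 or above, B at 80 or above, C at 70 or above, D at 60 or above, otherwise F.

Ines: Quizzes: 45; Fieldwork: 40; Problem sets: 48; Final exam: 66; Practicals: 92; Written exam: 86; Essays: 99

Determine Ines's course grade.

Essays score 99 ≥ 50: minimum met.
Weighted total:
  Quizzes 45 × 0.09 = 4.05
  Fieldwork 40 × 0.41 = 16.4
  Problem sets 48 × 0.12 = 5.76
  Final exam 66 × 0.08 = 5.28
  Practicals 92 × 0.13 = 11.96
  Written exam 86 × 0.11 = 9.46
  Essays 99 × 0.06 = 5.94
Sum = 58.85
58.85 < 60 → F

F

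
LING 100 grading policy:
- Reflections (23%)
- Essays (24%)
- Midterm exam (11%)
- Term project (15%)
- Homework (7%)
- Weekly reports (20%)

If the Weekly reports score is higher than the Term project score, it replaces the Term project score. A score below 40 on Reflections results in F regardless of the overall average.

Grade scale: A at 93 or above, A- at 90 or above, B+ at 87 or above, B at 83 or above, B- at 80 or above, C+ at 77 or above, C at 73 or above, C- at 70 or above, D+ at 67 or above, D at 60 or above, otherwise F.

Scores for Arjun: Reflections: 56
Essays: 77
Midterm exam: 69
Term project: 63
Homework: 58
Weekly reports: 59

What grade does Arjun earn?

Weekly reports (59) ≤ Term project (63), so Term project stays at 63.
Reflections score 56 ≥ 40: minimum met.
Weighted total:
  Reflections 56 × 0.23 = 12.88
  Essays 77 × 0.24 = 18.48
  Midterm exam 69 × 0.11 = 7.59
  Term project 63 × 0.15 = 9.45
  Homework 58 × 0.07 = 4.06
  Weekly reports 59 × 0.2 = 11.8
Sum = 64.26
64.26 is ≥ 60 and < 67 → D

D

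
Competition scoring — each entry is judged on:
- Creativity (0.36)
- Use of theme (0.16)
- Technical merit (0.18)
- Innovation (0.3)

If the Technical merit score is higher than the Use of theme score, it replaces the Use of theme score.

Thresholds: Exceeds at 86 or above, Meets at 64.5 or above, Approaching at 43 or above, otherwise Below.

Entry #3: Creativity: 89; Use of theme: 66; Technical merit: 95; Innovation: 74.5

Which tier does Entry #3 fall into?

Exceeds

Technical merit (95) > Use of theme (66), so Use of theme counts as 95.
Weighted total:
  Creativity 89 × 0.36 = 32.04
  Use of theme 95 × 0.16 = 15.2
  Technical merit 95 × 0.18 = 17.1
  Innovation 74.5 × 0.3 = 22.35
Sum = 86.69
86.69 ≥ 86 → Exceeds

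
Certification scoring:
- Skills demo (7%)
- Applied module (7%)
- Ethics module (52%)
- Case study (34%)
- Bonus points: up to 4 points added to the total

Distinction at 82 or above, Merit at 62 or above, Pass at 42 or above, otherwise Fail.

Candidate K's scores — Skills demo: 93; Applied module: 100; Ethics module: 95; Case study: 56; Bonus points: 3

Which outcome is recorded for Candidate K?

Weighted total:
  Skills demo 93 × 0.07 = 6.51
  Applied module 100 × 0.07 = 7
  Ethics module 95 × 0.52 = 49.4
  Case study 56 × 0.34 = 19.04
Sum = 81.95
Bonus points: 81.95 + 3 = 84.95
84.95 ≥ 82 → Distinction

Distinction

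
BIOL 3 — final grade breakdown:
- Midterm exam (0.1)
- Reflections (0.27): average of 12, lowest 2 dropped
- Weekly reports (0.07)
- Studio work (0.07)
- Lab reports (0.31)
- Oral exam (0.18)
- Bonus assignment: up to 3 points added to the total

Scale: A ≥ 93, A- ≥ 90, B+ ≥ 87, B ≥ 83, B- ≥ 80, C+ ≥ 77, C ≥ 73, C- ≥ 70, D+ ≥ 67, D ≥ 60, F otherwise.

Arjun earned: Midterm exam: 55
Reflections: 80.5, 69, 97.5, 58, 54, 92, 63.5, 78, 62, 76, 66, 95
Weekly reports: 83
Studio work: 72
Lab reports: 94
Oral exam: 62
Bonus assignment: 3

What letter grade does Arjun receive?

B-

Reflections: drop 54, 58 → average of remaining 10 = 779.5/10 = 77.95
Weighted total:
  Midterm exam 55 × 0.1 = 5.5
  Reflections 77.95 × 0.27 = 21.0465
  Weekly reports 83 × 0.07 = 5.81
  Studio work 72 × 0.07 = 5.04
  Lab reports 94 × 0.31 = 29.14
  Oral exam 62 × 0.18 = 11.16
Sum = 77.6965
Bonus assignment: 77.6965 + 3 = 80.6965
80.6965 is ≥ 80 and < 83 → B-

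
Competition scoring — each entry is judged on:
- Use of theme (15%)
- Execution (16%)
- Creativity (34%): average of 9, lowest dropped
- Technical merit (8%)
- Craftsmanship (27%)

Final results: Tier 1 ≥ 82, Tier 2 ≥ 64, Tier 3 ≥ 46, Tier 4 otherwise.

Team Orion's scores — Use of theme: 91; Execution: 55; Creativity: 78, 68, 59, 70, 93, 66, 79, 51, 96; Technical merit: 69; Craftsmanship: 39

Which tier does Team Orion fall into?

Tier 2

Creativity: drop 51 → average of remaining 8 = 609/8 = 76.125
Weighted total:
  Use of theme 91 × 0.15 = 13.65
  Execution 55 × 0.16 = 8.8
  Creativity 76.125 × 0.34 = 25.8825
  Technical merit 69 × 0.08 = 5.52
  Craftsmanship 39 × 0.27 = 10.53
Sum = 64.3825
64.3825 is ≥ 64 and < 82 → Tier 2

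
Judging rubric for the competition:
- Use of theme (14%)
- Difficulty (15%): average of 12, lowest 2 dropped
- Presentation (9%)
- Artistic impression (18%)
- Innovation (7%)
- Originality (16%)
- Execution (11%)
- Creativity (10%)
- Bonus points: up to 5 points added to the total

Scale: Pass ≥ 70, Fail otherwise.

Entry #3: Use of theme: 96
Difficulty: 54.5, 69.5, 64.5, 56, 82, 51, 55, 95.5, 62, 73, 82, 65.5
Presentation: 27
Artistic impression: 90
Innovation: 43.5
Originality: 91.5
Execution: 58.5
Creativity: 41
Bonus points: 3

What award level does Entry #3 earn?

Pass

Difficulty: drop 51, 54.5 → average of remaining 10 = 705/10 = 70.5
Weighted total:
  Use of theme 96 × 0.14 = 13.44
  Difficulty 70.5 × 0.15 = 10.575
  Presentation 27 × 0.09 = 2.43
  Artistic impression 90 × 0.18 = 16.2
  Innovation 43.5 × 0.07 = 3.045
  Originality 91.5 × 0.16 = 14.64
  Execution 58.5 × 0.11 = 6.435
  Creativity 41 × 0.1 = 4.1
Sum = 70.865
Bonus points: 70.865 + 3 = 73.865
73.865 ≥ 70 → Pass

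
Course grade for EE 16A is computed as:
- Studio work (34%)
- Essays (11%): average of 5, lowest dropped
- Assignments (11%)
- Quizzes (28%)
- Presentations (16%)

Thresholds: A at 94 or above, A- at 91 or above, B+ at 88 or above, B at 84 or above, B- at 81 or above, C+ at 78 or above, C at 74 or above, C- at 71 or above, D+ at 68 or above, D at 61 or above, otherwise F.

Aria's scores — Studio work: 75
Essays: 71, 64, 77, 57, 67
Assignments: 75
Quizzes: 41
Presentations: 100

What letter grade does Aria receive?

Essays: drop 57 → average of remaining 4 = 279/4 = 69.75
Weighted total:
  Studio work 75 × 0.34 = 25.5
  Essays 69.75 × 0.11 = 7.6725
  Assignments 75 × 0.11 = 8.25
  Quizzes 41 × 0.28 = 11.48
  Presentations 100 × 0.16 = 16
Sum = 68.9025
68.9025 is ≥ 68 and < 71 → D+

D+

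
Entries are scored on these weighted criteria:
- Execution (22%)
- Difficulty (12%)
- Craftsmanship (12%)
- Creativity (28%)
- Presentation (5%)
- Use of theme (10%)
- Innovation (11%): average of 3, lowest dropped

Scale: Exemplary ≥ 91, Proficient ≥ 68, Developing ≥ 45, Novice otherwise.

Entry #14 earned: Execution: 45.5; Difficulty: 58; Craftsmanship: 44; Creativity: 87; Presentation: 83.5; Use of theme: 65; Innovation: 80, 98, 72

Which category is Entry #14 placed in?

Developing

Innovation: drop 72 → average of remaining 2 = 178/2 = 89
Weighted total:
  Execution 45.5 × 0.22 = 10.01
  Difficulty 58 × 0.12 = 6.96
  Craftsmanship 44 × 0.12 = 5.28
  Creativity 87 × 0.28 = 24.36
  Presentation 83.5 × 0.05 = 4.175
  Use of theme 65 × 0.1 = 6.5
  Innovation 89 × 0.11 = 9.79
Sum = 67.075
67.075 is ≥ 45 and < 68 → Developing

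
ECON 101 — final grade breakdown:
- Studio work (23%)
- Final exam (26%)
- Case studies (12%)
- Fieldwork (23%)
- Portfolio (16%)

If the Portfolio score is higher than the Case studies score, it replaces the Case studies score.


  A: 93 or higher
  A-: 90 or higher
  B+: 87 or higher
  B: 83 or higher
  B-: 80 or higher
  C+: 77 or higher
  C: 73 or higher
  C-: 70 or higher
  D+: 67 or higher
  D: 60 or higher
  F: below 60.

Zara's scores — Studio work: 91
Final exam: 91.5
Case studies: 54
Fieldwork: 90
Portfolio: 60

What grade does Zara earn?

B-

Portfolio (60) > Case studies (54), so Case studies counts as 60.
Weighted total:
  Studio work 91 × 0.23 = 20.93
  Final exam 91.5 × 0.26 = 23.79
  Case studies 60 × 0.12 = 7.2
  Fieldwork 90 × 0.23 = 20.7
  Portfolio 60 × 0.16 = 9.6
Sum = 82.22
82.22 is ≥ 80 and < 83 → B-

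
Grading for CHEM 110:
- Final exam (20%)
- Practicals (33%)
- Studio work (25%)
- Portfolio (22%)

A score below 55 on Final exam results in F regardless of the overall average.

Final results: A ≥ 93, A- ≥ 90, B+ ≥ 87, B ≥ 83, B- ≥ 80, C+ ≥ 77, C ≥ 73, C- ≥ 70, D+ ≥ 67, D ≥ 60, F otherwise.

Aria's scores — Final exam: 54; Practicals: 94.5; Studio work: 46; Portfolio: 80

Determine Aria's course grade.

Final exam score 54 < 55: minimum not met.
Weighted total:
  Final exam 54 × 0.2 = 10.8
  Practicals 94.5 × 0.33 = 31.185
  Studio work 46 × 0.25 = 11.5
  Portfolio 80 × 0.22 = 17.6
Sum = 71.085
Because the Final exam minimum was not met, the result is F.

F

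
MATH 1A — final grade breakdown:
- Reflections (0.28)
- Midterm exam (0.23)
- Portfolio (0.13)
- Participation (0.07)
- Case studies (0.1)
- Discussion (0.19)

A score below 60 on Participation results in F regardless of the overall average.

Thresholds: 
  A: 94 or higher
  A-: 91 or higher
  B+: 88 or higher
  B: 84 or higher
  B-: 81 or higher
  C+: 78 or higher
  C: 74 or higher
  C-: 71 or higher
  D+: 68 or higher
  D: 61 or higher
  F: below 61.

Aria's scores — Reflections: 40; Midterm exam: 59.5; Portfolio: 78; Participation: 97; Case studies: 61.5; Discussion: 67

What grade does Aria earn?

F

Participation score 97 ≥ 60: minimum met.
Weighted total:
  Reflections 40 × 0.28 = 11.2
  Midterm exam 59.5 × 0.23 = 13.685
  Portfolio 78 × 0.13 = 10.14
  Participation 97 × 0.07 = 6.79
  Case studies 61.5 × 0.1 = 6.15
  Discussion 67 × 0.19 = 12.73
Sum = 60.695
60.695 < 61 → F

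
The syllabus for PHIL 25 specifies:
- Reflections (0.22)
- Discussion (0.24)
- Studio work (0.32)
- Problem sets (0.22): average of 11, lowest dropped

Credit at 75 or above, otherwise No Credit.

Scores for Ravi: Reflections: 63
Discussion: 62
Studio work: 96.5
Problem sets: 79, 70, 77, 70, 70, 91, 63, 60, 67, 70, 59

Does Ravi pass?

Problem sets: drop 59 → average of remaining 10 = 717/10 = 71.7
Weighted total:
  Reflections 63 × 0.22 = 13.86
  Discussion 62 × 0.24 = 14.88
  Studio work 96.5 × 0.32 = 30.88
  Problem sets 71.7 × 0.22 = 15.774
Sum = 75.394
75.394 ≥ 75 → Credit

Credit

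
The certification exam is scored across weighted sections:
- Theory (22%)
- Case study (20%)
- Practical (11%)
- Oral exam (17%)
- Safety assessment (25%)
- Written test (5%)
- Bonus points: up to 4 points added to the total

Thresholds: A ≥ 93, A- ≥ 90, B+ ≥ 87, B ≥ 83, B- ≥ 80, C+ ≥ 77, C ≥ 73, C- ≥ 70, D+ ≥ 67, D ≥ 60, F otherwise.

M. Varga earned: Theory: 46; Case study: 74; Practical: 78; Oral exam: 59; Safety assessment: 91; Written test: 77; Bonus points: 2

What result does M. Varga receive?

C-

Weighted total:
  Theory 46 × 0.22 = 10.12
  Case study 74 × 0.2 = 14.8
  Practical 78 × 0.11 = 8.58
  Oral exam 59 × 0.17 = 10.03
  Safety assessment 91 × 0.25 = 22.75
  Written test 77 × 0.05 = 3.85
Sum = 70.13
Bonus points: 70.13 + 2 = 72.13
72.13 is ≥ 70 and < 73 → C-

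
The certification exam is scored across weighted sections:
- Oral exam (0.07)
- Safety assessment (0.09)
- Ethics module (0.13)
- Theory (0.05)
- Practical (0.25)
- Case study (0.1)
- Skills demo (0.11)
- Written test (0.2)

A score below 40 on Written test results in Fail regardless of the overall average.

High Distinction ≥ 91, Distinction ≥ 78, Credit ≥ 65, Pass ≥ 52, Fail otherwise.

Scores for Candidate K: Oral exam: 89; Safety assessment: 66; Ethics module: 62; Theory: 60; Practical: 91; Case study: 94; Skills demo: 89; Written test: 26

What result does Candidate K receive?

Fail

Written test score 26 < 40: minimum not met.
Weighted total:
  Oral exam 89 × 0.07 = 6.23
  Safety assessment 66 × 0.09 = 5.94
  Ethics module 62 × 0.13 = 8.06
  Theory 60 × 0.05 = 3
  Practical 91 × 0.25 = 22.75
  Case study 94 × 0.1 = 9.4
  Skills demo 89 × 0.11 = 9.79
  Written test 26 × 0.2 = 5.2
Sum = 70.37
Because the Written test minimum was not met, the result is Fail.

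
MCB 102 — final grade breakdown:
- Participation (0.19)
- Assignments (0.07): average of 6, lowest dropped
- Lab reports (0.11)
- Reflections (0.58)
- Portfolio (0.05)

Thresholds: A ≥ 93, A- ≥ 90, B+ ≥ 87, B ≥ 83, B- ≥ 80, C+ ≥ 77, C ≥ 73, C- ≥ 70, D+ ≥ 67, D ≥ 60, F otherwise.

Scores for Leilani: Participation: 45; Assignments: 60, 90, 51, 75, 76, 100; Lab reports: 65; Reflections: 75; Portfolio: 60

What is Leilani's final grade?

Assignments: drop 51 → average of remaining 5 = 401/5 = 80.2
Weighted total:
  Participation 45 × 0.19 = 8.55
  Assignments 80.2 × 0.07 = 5.614
  Lab reports 65 × 0.11 = 7.15
  Reflections 75 × 0.58 = 43.5
  Portfolio 60 × 0.05 = 3
Sum = 67.814
67.814 is ≥ 67 and < 70 → D+

D+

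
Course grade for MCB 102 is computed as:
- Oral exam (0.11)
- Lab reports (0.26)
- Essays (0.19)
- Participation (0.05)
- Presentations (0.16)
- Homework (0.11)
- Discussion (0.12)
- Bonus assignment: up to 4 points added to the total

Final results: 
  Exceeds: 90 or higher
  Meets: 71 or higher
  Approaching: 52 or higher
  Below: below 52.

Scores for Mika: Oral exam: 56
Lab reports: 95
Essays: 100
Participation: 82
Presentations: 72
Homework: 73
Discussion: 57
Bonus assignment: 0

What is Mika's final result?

Weighted total:
  Oral exam 56 × 0.11 = 6.16
  Lab reports 95 × 0.26 = 24.7
  Essays 100 × 0.19 = 19
  Participation 82 × 0.05 = 4.1
  Presentations 72 × 0.16 = 11.52
  Homework 73 × 0.11 = 8.03
  Discussion 57 × 0.12 = 6.84
Sum = 80.35
Bonus assignment: 80.35 + 0 = 80.35
80.35 is ≥ 71 and < 90 → Meets

Meets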